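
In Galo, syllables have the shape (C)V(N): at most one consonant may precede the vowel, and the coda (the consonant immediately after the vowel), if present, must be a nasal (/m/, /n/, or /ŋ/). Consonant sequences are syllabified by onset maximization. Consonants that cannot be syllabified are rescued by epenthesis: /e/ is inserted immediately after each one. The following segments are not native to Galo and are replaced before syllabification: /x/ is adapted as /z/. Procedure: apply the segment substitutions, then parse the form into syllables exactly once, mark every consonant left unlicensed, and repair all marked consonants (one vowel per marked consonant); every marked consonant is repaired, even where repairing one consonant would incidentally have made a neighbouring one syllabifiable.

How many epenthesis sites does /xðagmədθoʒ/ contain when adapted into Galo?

4

After substitution the input is /zðagmədθoʒ/.
The unsyllabifiable consonants are /z/, /g/, /d/, /ʒ/; each receives one epenthetic vowel.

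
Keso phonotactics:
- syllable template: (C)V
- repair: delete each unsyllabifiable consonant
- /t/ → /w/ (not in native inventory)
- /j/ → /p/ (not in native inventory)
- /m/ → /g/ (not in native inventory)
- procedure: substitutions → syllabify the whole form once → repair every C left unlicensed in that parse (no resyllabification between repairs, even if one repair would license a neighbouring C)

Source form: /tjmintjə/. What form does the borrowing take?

gipə

Substitution: /t/ → /w/, /j/ → /p/, /m/ → /g/, giving /wpginwpə/.
Syllabifying with onset maximization leaves /w/, /p/, /n/, /w/ stranded (no codas are permitted; onsets are limited to one consonant).
Deleting the stranded consonants removes /w/, /p/, /n/, /w/.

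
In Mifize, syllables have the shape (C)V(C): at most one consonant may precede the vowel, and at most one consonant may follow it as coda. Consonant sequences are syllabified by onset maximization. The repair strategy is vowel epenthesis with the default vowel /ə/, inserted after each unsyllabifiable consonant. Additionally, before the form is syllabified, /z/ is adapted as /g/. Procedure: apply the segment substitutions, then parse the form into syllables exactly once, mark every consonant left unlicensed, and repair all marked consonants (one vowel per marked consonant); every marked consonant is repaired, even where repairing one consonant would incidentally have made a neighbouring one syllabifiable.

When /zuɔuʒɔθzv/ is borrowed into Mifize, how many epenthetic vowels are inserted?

After substitution the input is /guɔuʒɔθgv/.
The unsyllabifiable consonants are /g/, /v/; each receives one epenthetic vowel.

2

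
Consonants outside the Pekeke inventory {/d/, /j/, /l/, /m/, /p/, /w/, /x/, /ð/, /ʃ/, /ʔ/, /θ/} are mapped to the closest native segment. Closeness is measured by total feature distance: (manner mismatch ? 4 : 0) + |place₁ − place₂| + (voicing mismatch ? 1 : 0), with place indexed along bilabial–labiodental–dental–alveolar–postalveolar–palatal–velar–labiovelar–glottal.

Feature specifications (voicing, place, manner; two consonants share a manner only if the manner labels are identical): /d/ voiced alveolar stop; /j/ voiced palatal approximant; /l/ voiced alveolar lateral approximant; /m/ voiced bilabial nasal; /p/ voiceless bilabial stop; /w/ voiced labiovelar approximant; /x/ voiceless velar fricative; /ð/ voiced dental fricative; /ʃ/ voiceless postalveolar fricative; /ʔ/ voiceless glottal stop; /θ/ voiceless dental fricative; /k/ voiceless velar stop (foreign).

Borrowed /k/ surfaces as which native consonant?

/ʔ/ is closest: same manner (stop), place distance 2 (velar→glottal), same voicing; total 2. Next closest is /d/ at distance 4.

ʔ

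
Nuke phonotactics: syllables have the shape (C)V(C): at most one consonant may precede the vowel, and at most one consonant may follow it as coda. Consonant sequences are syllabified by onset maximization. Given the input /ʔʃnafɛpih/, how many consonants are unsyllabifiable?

The consonants /ʔ/, /ʃ/ cannot be parsed into a legal (C)V(C) syllable (at most one coda consonant is licensed; onsets are limited to one consonant).

2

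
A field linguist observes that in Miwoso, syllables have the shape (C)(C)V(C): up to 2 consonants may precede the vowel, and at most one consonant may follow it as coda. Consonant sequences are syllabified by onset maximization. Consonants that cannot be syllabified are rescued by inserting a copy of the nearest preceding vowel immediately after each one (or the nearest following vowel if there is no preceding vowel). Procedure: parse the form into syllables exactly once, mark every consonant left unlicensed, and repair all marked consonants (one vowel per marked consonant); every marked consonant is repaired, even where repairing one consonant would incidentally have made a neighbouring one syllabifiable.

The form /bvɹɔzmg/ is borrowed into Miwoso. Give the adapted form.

Under (C)(C)V(C), the unsyllabifiable consonants are /b/, /m/, /g/ (at most one coda consonant is licensed; onsets may contain at most 2 consonants).
Epenthesis after each stranded consonant: /b/ → /bɔ/, /m/ → /mɔ/, /g/ → /gɔ/.

bɔvɹɔzmɔgɔ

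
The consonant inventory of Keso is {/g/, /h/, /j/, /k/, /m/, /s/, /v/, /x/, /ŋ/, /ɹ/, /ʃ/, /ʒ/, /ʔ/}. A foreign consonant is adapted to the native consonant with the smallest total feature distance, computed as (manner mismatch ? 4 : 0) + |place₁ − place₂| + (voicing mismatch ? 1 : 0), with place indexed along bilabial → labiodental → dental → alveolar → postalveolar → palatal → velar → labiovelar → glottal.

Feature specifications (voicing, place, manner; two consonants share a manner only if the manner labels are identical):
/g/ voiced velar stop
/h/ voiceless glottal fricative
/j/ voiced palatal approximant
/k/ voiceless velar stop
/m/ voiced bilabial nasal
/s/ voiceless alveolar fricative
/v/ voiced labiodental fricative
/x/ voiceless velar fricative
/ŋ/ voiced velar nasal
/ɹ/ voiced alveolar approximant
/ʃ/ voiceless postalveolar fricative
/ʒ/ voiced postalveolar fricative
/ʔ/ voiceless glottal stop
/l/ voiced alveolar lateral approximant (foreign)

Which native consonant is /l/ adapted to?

/ɹ/ is closest: manner differs (lateral approximant→approximant, +4), place distance 0 (alveolar→alveolar), same voicing; total 4. Next closest is /s/ at distance 5.

ɹ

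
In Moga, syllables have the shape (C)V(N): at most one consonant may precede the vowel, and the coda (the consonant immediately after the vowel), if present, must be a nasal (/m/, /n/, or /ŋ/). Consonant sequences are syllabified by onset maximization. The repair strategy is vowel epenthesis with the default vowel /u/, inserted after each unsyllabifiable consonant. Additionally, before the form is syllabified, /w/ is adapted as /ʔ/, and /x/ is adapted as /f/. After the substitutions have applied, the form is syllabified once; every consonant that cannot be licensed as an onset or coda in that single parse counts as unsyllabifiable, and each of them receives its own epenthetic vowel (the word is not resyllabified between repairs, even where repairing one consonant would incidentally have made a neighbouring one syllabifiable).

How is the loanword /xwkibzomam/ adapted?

Substitution: /x/ → /f/, /w/ → /ʔ/, giving /fʔkibzomam/.
Under (C)V(N), the unsyllabifiable consonants are /f/, /ʔ/, /b/ (only a nasal (/m/, /n/, or /ŋ/) is licensed in coda position; onsets are limited to one consonant).
Epenthesis after each stranded consonant: /f/ → /fu/, /ʔ/ → /ʔu/, /b/ → /bu/.

fuʔukibuzomam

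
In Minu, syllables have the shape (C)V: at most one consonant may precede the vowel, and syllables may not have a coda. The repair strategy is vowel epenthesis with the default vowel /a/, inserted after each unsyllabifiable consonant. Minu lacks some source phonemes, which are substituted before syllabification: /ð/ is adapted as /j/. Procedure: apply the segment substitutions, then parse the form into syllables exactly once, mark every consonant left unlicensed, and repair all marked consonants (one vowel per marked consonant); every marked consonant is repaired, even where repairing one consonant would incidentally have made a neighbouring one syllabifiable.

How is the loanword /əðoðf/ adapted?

Substitution: /ð/ → /j/, giving /əjojf/.
Syllabifying with onset maximization leaves /j/, /f/ stranded (no codas are permitted; onsets are limited to one consonant).
Each unlicensed consonant becomes the onset of a new syllable: /j/ → /ja/, /f/ → /fa/.

əjojafa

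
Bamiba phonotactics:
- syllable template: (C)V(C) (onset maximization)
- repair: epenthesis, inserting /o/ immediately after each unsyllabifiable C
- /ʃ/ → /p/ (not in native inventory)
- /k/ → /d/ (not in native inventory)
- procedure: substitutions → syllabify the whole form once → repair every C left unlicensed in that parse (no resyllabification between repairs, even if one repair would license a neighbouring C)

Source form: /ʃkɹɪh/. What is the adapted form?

Substitution: /ʃ/ → /p/, /k/ → /d/, giving /pdɹɪh/.
Syllabifying with onset maximization leaves /p/, /d/ stranded (at most one coda consonant is licensed; onsets are limited to one consonant).
Each unlicensed consonant becomes the onset of a new syllable: /p/ → /po/, /d/ → /do/.

podoɹɪh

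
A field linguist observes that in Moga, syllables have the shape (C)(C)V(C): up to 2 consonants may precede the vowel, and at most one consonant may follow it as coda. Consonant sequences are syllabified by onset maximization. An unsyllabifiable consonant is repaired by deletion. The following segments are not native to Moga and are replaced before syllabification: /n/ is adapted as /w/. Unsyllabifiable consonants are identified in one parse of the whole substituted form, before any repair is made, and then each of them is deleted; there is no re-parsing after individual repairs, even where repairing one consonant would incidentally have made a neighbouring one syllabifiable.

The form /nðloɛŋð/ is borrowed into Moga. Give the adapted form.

Substitution: /n/ → /w/, giving /wðloɛŋð/.
Under (C)(C)V(C), the unsyllabifiable consonants are /w/, /ð/ (at most one coda consonant is licensed; onsets may contain at most 2 consonants).
Deleting the stranded consonants removes /w/, /ð/.

ðloɛŋ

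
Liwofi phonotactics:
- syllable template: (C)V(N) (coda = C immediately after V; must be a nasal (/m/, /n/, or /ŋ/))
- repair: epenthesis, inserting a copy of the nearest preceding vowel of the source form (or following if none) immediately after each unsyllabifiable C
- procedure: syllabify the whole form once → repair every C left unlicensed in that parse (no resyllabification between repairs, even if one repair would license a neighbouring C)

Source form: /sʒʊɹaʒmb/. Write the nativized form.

sʊʒʊɹaʒamaba

The consonants /s/, /ʒ/, /m/, /b/ cannot be parsed into a legal (C)V(N) syllable (only a nasal (/m/, /n/, or /ŋ/) is licensed in coda position; onsets are limited to one consonant).
Inserting the epenthetic vowel yields /s/ → /sʊ/, /ʒ/ → /ʒa/, /m/ → /ma/, /b/ → /ba/.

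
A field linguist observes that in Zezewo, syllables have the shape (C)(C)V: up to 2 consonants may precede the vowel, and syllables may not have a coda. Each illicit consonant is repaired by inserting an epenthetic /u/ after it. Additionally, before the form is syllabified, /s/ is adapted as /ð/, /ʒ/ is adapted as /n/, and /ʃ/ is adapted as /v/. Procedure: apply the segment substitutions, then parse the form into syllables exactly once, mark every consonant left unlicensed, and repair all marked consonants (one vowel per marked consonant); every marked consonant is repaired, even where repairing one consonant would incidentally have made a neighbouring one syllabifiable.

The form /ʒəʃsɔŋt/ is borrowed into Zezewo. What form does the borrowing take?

nəvðɔŋutu

Substitution: /ʒ/ → /n/, /ʃ/ → /v/, /s/ → /ð/, giving /nəvðɔŋt/.
Under (C)(C)V, the unsyllabifiable consonants are /ŋ/, /t/ (no codas are permitted; onsets may contain at most 2 consonants).
Inserting the epenthetic vowel yields /ŋ/ → /ŋu/, /t/ → /tu/.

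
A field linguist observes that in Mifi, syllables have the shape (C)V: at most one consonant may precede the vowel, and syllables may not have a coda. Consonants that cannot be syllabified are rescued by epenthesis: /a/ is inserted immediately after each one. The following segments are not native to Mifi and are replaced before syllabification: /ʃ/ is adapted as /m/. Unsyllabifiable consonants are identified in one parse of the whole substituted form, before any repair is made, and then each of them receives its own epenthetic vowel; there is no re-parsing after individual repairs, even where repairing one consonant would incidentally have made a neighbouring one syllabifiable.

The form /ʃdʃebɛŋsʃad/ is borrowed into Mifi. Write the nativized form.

madamebɛŋasamada

Substitution: /ʃ/ → /m/, giving /mdmebɛŋsmad/.
Syllabifying with onset maximization leaves /m/, /d/, /ŋ/, /s/, /d/ stranded (no codas are permitted; onsets are limited to one consonant).
Inserting the epenthetic vowel yields /m/ → /ma/, /d/ → /da/, /ŋ/ → /ŋa/, /s/ → /sa/, /d/ → /da/.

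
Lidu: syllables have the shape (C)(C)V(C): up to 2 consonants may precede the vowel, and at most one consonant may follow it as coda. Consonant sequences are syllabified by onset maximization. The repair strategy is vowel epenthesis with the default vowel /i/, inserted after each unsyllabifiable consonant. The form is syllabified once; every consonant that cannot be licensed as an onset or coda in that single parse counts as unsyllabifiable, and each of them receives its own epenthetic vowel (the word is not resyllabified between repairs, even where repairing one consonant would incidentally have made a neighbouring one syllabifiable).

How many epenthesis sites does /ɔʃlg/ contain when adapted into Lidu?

2

The unsyllabifiable consonants are /l/, /g/; each receives one epenthetic vowel.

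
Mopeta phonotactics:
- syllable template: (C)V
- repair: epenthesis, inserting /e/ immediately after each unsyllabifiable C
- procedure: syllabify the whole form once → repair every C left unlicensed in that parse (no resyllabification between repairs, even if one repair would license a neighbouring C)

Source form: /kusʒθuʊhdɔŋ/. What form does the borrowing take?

kuseʒeθuʊhedɔŋe

Under (C)V, the unsyllabifiable consonants are /s/, /ʒ/, /h/, /ŋ/ (no codas are permitted; onsets are limited to one consonant).
Each unlicensed consonant becomes the onset of a new syllable: /s/ → /se/, /ʒ/ → /ʒe/, /h/ → /he/, /ŋ/ → /ŋe/.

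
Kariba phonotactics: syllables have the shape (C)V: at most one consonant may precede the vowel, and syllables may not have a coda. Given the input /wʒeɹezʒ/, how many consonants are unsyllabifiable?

3

Under (C)V, the unsyllabifiable consonants are /w/, /z/, /ʒ/ (no codas are permitted; onsets are limited to one consonant).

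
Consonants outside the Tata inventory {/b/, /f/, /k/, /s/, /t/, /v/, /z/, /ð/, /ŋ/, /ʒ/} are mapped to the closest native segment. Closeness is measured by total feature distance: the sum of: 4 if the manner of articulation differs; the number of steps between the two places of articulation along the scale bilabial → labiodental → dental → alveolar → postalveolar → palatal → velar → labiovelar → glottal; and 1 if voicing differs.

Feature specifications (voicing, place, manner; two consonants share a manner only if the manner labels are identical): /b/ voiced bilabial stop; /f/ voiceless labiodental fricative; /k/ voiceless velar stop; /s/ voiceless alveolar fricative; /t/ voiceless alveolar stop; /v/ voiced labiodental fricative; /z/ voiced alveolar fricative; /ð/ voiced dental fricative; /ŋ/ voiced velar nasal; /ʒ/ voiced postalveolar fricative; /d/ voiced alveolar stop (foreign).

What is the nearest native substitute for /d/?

/t/ is closest: same manner (stop), place distance 0 (alveolar→alveolar), voicing differs (+1); total 1. Next closest is /b/ at distance 3.

t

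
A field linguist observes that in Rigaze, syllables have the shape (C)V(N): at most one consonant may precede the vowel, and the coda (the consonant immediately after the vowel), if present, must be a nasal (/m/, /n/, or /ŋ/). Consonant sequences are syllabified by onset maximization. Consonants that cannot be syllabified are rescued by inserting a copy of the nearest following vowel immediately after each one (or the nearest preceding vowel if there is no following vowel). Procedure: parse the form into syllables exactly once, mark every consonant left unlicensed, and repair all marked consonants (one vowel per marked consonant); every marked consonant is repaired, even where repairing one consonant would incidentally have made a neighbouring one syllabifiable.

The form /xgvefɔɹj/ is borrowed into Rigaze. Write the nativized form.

The consonants /x/, /g/, /ɹ/, /j/ cannot be parsed into a legal (C)V(N) syllable (only a nasal (/m/, /n/, or /ŋ/) is licensed in coda position; onsets are limited to one consonant).
Epenthesis after each stranded consonant: /x/ → /xe/, /g/ → /ge/, /ɹ/ → /ɹɔ/, /j/ → /jɔ/.

xegevefɔɹɔjɔ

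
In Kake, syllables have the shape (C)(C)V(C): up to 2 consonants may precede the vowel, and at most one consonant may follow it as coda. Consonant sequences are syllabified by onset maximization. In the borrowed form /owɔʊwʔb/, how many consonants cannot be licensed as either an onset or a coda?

2

The consonants /ʔ/, /b/ cannot be parsed into a legal (C)(C)V(C) syllable (at most one coda consonant is licensed; onsets may contain at most 2 consonants).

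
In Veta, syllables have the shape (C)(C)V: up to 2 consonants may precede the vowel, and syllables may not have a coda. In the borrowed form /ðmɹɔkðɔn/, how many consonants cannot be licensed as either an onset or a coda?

2

Syllabifying with onset maximization leaves /ð/, /n/ stranded (no codas are permitted; onsets may contain at most 2 consonants).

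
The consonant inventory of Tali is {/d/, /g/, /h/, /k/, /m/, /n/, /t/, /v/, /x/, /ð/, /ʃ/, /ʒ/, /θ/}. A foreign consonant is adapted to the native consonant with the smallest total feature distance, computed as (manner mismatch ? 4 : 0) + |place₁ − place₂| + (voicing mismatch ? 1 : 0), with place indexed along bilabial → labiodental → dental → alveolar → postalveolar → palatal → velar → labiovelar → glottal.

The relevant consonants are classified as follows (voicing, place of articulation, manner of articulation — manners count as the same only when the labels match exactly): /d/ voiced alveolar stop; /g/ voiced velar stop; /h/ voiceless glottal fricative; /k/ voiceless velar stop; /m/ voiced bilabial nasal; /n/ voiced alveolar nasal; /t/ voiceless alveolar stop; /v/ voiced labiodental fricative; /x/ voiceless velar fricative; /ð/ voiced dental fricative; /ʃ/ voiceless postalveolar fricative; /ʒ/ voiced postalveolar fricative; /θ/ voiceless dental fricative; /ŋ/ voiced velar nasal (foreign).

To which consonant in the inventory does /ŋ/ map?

n

/n/ is closest: same manner (nasal), place distance 3 (velar→alveolar), same voicing; total 3. Next closest is /g/ at distance 4.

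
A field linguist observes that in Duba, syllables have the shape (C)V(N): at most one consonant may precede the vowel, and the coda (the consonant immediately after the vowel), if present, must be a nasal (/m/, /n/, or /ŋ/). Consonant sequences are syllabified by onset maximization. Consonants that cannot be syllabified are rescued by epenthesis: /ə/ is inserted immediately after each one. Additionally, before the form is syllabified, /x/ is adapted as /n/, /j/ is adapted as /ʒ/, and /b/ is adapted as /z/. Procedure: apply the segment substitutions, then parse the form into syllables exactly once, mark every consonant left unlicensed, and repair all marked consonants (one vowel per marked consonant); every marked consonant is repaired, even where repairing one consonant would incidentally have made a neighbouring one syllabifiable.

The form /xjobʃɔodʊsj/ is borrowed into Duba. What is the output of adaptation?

Substitution: /x/ → /n/, /j/ → /ʒ/, /b/ → /z/, giving /nʒozʃɔodʊsʒ/.
The consonants /n/, /z/, /s/, /ʒ/ cannot be parsed into a legal (C)V(N) syllable (only a nasal (/m/, /n/, or /ŋ/) is licensed in coda position; onsets are limited to one consonant).
Each unlicensed consonant becomes the onset of a new syllable: /n/ → /nə/, /z/ → /zə/, /s/ → /sə/, /ʒ/ → /ʒə/.

nəʒozəʃɔodʊsəʒə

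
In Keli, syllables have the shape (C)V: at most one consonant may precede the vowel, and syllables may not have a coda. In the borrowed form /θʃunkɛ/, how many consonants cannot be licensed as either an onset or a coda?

The consonants /θ/, /n/ cannot be parsed into a legal (C)V syllable (no codas are permitted; onsets are limited to one consonant).

2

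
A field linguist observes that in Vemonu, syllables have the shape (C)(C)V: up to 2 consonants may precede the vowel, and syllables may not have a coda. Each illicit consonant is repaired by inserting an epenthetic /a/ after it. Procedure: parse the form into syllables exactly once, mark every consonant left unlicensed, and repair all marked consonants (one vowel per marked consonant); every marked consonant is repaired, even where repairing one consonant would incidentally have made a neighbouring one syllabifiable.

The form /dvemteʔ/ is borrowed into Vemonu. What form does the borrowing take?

Syllabifying with onset maximization leaves /ʔ/ stranded (no codas are permitted; onsets may contain at most 2 consonants).
Epenthesis after each stranded consonant: /ʔ/ → /ʔa/.

dvemteʔa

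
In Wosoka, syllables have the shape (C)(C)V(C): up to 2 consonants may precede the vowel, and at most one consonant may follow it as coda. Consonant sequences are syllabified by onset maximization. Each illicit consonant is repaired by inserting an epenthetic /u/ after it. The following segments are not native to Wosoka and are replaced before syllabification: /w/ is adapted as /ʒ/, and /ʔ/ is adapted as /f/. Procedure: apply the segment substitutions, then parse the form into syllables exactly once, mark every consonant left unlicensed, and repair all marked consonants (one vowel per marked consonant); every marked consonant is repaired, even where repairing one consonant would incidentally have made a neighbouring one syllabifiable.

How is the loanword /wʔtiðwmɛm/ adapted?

ʒuftiðʒmɛm

Substitution: /w/ → /ʒ/, /ʔ/ → /f/, giving /ʒftiðʒmɛm/.
The consonants /ʒ/ cannot be parsed into a legal (C)(C)V(C) syllable (at most one coda consonant is licensed; onsets may contain at most 2 consonants).
Each unlicensed consonant becomes the onset of a new syllable: /ʒ/ → /ʒu/.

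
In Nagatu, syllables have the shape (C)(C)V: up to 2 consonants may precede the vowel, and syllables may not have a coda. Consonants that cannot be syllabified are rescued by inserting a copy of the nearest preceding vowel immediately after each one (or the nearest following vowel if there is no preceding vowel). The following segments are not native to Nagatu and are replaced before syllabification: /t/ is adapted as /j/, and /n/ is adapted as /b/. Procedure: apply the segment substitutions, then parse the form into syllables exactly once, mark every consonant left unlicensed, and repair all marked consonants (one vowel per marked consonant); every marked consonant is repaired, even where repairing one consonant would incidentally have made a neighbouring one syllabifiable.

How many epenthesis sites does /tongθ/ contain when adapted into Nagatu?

3

After substitution the input is /jobgθ/.
The unsyllabifiable consonants are /b/, /g/, /θ/; each receives one epenthetic vowel.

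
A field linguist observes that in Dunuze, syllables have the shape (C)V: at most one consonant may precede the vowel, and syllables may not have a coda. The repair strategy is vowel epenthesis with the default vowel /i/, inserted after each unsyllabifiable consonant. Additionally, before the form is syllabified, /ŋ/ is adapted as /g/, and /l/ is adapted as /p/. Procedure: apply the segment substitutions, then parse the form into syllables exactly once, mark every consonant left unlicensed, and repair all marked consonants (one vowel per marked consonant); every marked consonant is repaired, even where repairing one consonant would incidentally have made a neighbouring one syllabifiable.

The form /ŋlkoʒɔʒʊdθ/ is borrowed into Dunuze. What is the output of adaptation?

Substitution: /ŋ/ → /g/, /l/ → /p/, giving /gpkoʒɔʒʊdθ/.
The consonants /g/, /p/, /d/, /θ/ cannot be parsed into a legal (C)V syllable (no codas are permitted; onsets are limited to one consonant).
Epenthesis after each stranded consonant: /g/ → /gi/, /p/ → /pi/, /d/ → /di/, /θ/ → /θi/.

gipikoʒɔʒʊdiθi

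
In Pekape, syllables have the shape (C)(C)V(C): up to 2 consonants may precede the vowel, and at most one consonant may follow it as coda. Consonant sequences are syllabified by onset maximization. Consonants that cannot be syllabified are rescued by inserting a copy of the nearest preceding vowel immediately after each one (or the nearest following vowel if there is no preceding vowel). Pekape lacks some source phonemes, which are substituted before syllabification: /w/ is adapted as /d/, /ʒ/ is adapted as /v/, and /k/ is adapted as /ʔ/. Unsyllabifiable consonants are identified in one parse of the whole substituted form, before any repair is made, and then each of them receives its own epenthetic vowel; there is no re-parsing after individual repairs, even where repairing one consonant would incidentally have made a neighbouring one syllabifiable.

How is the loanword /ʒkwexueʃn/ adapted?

veʔdexueʃne

Substitution: /ʒ/ → /v/, /k/ → /ʔ/, /w/ → /d/, giving /vʔdexueʃn/.
The consonants /v/, /n/ cannot be parsed into a legal (C)(C)V(C) syllable (at most one coda consonant is licensed; onsets may contain at most 2 consonants).
Each unlicensed consonant becomes the onset of a new syllable: /v/ → /ve/, /n/ → /ne/.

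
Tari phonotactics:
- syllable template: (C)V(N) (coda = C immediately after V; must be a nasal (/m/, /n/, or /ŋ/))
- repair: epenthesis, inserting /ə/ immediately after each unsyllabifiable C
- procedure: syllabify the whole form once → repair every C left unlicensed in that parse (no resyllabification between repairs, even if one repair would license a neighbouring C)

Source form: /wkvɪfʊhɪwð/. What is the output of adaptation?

wəkəvɪfʊhɪwəðə

Syllabifying with onset maximization leaves /w/, /k/, /w/, /ð/ stranded (only a nasal (/m/, /n/, or /ŋ/) is licensed in coda position; onsets are limited to one consonant).
Epenthesis after each stranded consonant: /w/ → /wə/, /k/ → /kə/, /w/ → /wə/, /ð/ → /ðə/.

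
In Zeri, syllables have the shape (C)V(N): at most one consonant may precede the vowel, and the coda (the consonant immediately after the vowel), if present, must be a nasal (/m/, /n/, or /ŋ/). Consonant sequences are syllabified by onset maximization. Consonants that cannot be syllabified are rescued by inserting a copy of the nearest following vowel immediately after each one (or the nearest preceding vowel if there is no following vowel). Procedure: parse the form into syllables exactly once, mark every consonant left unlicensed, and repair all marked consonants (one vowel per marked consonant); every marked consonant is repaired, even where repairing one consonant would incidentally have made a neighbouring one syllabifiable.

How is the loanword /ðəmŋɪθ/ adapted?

ðəmŋɪθɪ

Syllabifying with onset maximization leaves /θ/ stranded (only a nasal (/m/, /n/, or /ŋ/) is licensed in coda position; onsets are limited to one consonant).
Inserting the epenthetic vowel yields /θ/ → /θɪ/.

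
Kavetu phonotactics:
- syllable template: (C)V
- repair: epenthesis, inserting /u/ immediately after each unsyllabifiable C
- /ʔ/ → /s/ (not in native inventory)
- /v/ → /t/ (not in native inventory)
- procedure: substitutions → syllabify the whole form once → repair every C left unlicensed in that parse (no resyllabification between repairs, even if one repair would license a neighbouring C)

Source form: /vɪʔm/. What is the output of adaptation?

tɪsumu

Substitution: /v/ → /t/, /ʔ/ → /s/, giving /tɪsm/.
The consonants /s/, /m/ cannot be parsed into a legal (C)V syllable (no codas are permitted; onsets are limited to one consonant).
Inserting the epenthetic vowel yields /s/ → /su/, /m/ → /mu/.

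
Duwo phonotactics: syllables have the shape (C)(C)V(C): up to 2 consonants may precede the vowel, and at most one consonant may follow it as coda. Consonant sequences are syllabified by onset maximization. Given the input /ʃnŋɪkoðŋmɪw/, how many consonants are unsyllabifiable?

Syllabifying with onset maximization leaves /ʃ/ stranded (at most one coda consonant is licensed; onsets may contain at most 2 consonants).

1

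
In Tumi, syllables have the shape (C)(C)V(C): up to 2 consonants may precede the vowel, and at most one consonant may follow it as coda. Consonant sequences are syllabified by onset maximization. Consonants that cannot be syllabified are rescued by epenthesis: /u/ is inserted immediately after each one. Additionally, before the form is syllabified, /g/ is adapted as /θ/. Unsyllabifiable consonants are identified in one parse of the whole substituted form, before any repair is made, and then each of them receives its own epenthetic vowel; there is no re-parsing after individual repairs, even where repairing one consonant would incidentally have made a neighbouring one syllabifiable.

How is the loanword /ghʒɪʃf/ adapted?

Substitution: /g/ → /θ/, giving /θhʒɪʃf/.
The consonants /θ/, /f/ cannot be parsed into a legal (C)(C)V(C) syllable (at most one coda consonant is licensed; onsets may contain at most 2 consonants).
Each unlicensed consonant becomes the onset of a new syllable: /θ/ → /θu/, /f/ → /fu/.

θuhʒɪʃfu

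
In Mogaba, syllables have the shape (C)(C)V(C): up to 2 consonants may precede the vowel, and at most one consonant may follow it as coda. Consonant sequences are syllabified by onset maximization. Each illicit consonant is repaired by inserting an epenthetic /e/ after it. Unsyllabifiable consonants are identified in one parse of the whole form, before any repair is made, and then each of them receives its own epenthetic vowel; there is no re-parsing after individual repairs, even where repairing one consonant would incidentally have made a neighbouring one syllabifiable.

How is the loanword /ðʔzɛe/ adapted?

ðeʔzɛe

Syllabifying with onset maximization leaves /ð/ stranded (at most one coda consonant is licensed; onsets may contain at most 2 consonants).
Inserting the epenthetic vowel yields /ð/ → /ðe/.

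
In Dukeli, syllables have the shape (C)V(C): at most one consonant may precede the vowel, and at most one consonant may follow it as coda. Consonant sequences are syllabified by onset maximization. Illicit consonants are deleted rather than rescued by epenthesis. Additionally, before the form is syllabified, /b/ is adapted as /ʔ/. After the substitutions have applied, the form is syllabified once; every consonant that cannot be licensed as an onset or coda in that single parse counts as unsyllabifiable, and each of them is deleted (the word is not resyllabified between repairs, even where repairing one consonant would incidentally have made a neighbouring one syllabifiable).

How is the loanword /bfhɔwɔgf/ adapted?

Substitution: /b/ → /ʔ/, giving /ʔfhɔwɔgf/.
Under (C)V(C), the unsyllabifiable consonants are /ʔ/, /f/, /f/ (at most one coda consonant is licensed; onsets are limited to one consonant).
Deletion applies to /ʔ/, /f/, /f/.

hɔwɔg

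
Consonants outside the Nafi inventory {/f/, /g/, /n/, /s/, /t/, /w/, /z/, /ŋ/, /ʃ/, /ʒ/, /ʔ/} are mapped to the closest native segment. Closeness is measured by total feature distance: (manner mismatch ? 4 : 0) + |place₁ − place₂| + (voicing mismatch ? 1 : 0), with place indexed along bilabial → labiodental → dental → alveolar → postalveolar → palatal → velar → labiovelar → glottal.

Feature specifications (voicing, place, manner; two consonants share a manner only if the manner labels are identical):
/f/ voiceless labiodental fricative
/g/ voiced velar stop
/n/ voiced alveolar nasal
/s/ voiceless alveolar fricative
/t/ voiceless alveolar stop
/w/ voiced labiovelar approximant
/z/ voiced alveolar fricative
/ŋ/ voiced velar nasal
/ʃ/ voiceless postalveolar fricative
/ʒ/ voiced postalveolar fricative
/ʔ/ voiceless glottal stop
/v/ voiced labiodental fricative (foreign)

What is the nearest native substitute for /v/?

/f/ is closest: same manner (fricative), place distance 0 (labiodental→labiodental), voicing differs (+1); total 1. Next closest is /z/ at distance 2.

f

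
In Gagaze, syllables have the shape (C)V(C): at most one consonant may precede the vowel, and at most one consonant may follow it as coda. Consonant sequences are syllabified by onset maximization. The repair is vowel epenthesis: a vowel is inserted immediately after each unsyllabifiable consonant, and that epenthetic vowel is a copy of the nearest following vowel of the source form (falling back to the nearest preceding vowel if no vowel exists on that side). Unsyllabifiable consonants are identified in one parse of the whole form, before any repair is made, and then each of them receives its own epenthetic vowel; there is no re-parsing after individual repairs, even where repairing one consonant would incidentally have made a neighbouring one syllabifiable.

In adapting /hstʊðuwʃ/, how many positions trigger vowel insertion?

3

The unsyllabifiable consonants are /h/, /s/, /ʃ/; each receives one epenthetic vowel.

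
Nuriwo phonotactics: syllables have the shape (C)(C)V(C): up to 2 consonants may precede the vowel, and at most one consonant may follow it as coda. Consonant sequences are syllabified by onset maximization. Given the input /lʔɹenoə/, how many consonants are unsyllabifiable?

Syllabifying with onset maximization leaves /l/ stranded (at most one coda consonant is licensed; onsets may contain at most 2 consonants).

1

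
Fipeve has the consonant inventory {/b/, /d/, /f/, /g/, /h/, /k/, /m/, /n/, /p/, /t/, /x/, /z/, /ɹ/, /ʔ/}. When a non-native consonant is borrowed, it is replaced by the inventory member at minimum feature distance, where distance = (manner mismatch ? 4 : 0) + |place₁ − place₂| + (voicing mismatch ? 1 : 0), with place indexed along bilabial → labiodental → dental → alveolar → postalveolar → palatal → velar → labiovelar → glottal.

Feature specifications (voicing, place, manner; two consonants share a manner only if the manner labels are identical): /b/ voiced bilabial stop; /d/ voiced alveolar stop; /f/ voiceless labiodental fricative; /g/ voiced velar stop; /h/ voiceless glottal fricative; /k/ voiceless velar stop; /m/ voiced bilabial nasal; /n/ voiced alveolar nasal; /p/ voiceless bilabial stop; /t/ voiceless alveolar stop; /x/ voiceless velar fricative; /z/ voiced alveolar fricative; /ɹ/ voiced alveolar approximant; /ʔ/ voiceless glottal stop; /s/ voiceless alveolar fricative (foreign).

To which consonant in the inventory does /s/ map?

/z/ is closest: same manner (fricative), place distance 0 (alveolar→alveolar), voicing differs (+1); total 1. Next closest is /f/ at distance 2.

z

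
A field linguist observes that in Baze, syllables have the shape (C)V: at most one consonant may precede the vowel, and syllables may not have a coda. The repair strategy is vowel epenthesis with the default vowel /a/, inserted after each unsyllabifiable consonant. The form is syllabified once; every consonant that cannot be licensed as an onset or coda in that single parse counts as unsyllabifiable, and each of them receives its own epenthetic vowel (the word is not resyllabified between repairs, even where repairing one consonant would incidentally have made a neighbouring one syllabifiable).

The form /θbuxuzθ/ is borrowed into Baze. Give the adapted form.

The consonants /θ/, /z/, /θ/ cannot be parsed into a legal (C)V syllable (no codas are permitted; onsets are limited to one consonant).
Inserting the epenthetic vowel yields /θ/ → /θa/, /z/ → /za/, /θ/ → /θa/.

θabuxuzaθa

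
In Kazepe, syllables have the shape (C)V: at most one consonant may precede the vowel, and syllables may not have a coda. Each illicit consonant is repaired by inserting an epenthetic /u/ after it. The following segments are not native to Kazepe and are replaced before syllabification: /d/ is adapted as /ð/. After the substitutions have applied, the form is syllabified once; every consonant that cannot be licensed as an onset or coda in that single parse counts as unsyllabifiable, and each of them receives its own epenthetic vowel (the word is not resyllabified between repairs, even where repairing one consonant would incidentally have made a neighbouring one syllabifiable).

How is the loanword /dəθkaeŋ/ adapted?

Substitution: /d/ → /ð/, giving /ðəθkaeŋ/.
Under (C)V, the unsyllabifiable consonants are /θ/, /ŋ/ (no codas are permitted; onsets are limited to one consonant).
Epenthesis after each stranded consonant: /θ/ → /θu/, /ŋ/ → /ŋu/.

ðəθukaeŋu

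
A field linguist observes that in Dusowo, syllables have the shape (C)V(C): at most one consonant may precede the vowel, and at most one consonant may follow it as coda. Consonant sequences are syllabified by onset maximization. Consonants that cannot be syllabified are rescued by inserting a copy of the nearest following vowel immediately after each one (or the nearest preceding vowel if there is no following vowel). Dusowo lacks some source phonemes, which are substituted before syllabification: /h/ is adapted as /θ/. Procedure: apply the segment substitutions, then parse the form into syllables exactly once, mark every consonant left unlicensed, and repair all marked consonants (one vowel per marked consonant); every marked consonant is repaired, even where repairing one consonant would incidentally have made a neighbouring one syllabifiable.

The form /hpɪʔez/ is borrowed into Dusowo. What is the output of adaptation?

θɪpɪʔez

Substitution: /h/ → /θ/, giving /θpɪʔez/.
Syllabifying with onset maximization leaves /θ/ stranded (at most one coda consonant is licensed; onsets are limited to one consonant).
Inserting the epenthetic vowel yields /θ/ → /θɪ/.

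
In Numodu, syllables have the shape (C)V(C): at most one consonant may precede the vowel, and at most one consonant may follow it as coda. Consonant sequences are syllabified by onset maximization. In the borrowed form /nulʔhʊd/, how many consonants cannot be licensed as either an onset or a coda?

Under (C)V(C), the unsyllabifiable consonants are /ʔ/ (at most one coda consonant is licensed; onsets are limited to one consonant).

1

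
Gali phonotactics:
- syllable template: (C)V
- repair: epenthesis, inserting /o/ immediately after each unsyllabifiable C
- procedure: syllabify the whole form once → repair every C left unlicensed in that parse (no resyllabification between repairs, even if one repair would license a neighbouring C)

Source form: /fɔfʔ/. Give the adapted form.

fɔfoʔo

Syllabifying with onset maximization leaves /f/, /ʔ/ stranded (no codas are permitted; onsets are limited to one consonant).
Each unlicensed consonant becomes the onset of a new syllable: /f/ → /fo/, /ʔ/ → /ʔo/.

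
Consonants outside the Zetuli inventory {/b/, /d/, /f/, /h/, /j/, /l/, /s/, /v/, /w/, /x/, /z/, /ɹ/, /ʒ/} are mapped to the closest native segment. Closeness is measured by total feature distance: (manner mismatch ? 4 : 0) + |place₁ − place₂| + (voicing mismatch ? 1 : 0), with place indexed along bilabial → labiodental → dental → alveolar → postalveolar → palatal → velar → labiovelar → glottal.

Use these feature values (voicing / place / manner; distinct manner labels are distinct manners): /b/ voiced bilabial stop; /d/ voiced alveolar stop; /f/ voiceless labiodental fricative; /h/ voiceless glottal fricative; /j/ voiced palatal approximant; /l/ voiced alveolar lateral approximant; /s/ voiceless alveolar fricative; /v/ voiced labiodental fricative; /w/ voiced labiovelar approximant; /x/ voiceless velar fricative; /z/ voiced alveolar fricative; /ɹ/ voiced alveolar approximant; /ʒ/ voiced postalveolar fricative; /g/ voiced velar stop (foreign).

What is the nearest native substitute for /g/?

d

/d/ is closest: same manner (stop), place distance 3 (velar→alveolar), same voicing; total 3. Next closest is /j/ at distance 5.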